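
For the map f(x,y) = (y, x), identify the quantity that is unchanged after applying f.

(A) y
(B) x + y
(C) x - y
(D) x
B

For f(x,y) = (y, x):
After applying f: x' = y, y' = x. So x' + y' = y + x = x + y.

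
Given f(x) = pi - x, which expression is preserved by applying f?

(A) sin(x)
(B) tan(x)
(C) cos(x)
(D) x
A

For f(x) = pi - x:
sin(pi - x) = sin(x), so sine is invariant under this transformation.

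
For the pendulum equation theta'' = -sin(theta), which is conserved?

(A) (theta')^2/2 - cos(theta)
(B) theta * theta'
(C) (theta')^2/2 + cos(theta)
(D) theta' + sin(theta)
A

A first integral I satisfies dI/dt = 0 along every solution. Differentiate each option and use the equation of motion:
(A) d/dt[(theta')^2/2 - cos(theta)] = theta' theta'' + sin(theta) theta' = theta'(-sin(theta)) + theta' sin(theta) = 0
(B) d/dt[theta * theta'] = (theta')^2 + theta theta'' = (theta')^2 - theta sin(theta), not identically 0
(C) d/dt[(theta')^2/2 + cos(theta)] = theta' theta'' - sin(theta) theta' = -2 theta' sin(theta), not identically 0
(D) d/dt[theta' + sin(theta)] = theta'' + cos(theta) theta' = -sin(theta) + theta' cos(theta), not identically 0

Only (A) has zero time-derivative. This is the total energy: kinetic (theta')^2/2 plus potential -cos(theta).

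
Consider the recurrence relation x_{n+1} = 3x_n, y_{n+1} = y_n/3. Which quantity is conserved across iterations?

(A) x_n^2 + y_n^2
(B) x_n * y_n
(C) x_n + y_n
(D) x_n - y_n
B

For the recurrence x_{n+1} = 3x_n, y_{n+1} = y_n/3:

x_{n+1} * y_{n+1} = (3x_n) * (y_n/3) = x_n * y_n
The product is conserved.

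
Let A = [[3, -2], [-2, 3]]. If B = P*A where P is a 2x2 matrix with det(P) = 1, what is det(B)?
5

By the multiplicative property of determinants, det(B) = det(P*A) = det(P) * det(A) = det(A),
so the determinant is invariant under multiplication by any determinant-1 matrix; we just need det(A).

det(A) = (3)(3) - (-2)(-2) = 9 - 4 = 5

Therefore det(B) = 1 * 5 = 5.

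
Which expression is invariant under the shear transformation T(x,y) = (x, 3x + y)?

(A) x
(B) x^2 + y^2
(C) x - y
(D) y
A

Under the shear T(x,y) = (x, 3x + y):
Substitute the transformed coordinates into each option and compare with the original:
(A) x  ->  (x) = x   [equals x: invariant]
(B) x^2 + y^2  ->  (x)^2 + (3x + y)^2 = 10x^2 + 6xy + y^2   [differs from x^2 + y^2: not invariant]
(C) x - y  ->  (x) - (3x + y) = -2x - y   [differs from x - y: not invariant]
(D) y  ->  (3x + y) = 3x + y   [differs from y: not invariant]

Only option (A), x, is unchanged by the transformation.
A vertical shear moves points parallel to the y-axis, so the x-coordinate (and any function of x alone) is unchanged.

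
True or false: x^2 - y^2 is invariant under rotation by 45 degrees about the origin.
False

Applying rotation by 45 degrees: x' = x*cos(45 degrees) - y*sin(45 degrees) = sqrt(2)x/2 - sqrt(2)y/2, y' = x*sin(45 degrees) + y*cos(45 degrees) = sqrt(2)x/2 + sqrt(2)y/2

Substituting into x^2 - y^2:
(sqrt(2)x/2 - sqrt(2)y/2)^2 - (sqrt(2)x/2 + sqrt(2)y/2)^2
= -2xy

This differs from the original expression x^2 - y^2, so it is NOT invariant.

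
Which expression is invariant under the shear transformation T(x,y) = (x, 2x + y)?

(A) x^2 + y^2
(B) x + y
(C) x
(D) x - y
C

Under the shear T(x,y) = (x, 2x + y):
Substitute the transformed coordinates into each option and compare with the original:
(A) x^2 + y^2  ->  (x)^2 + (2x + y)^2 = 5x^2 + 4xy + y^2   [differs from x^2 + y^2: not invariant]
(B) x + y  ->  (x) + (2x + y) = 3x + y   [differs from x + y: not invariant]
(C) x  ->  (x) = x   [equals x: invariant]
(D) x - y  ->  (x) - (2x + y) = -x - y   [differs from x - y: not invariant]

Only option (C), x, is unchanged by the transformation.
A vertical shear moves points parallel to the y-axis, so the x-coordinate (and any function of x alone) is unchanged.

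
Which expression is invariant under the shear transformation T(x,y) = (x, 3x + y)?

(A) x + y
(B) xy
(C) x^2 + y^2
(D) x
D

Under the shear T(x,y) = (x, 3x + y):
Substitute the transformed coordinates into each option and compare with the original:
(A) x + y  ->  (x) + (3x + y) = 4x + y   [differs from x + y: not invariant]
(B) xy  ->  (x)(3x + y) = 3x^2 + xy   [differs from xy: not invariant]
(C) x^2 + y^2  ->  (x)^2 + (3x + y)^2 = 10x^2 + 6xy + y^2   [differs from x^2 + y^2: not invariant]
(D) x  ->  (x) = x   [equals x: invariant]

Only option (D), x, is unchanged by the transformation.
A vertical shear moves points parallel to the y-axis, so the x-coordinate (and any function of x alone) is unchanged.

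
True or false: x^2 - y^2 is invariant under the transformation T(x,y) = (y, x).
False

Substitute T(x,y) = (y, x) into the expression and compare with the original.

Original: x^2 - y^2
After applying T: (y)^2 - (x)^2 = -x^2 + y^2

This differs from the original x^2 - y^2 (difference: -2x^2 + 2y^2), so the expression is NOT invariant.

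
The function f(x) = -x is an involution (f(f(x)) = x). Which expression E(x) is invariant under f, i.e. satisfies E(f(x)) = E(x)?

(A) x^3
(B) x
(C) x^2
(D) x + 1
C

Replace x by f(x) = -x in each option and simplify. As a quick numerical cross-check, also compare E(5) with E(f(5)) = E(-5).

(A) x^3  ->  (-x)^3 = -x^3; check: E(5) = 125 but E(-5) = -125.   [not invariant]
(B) x  ->  (-x) = -x; check: E(5) = 5 but E(-5) = -5.   [not invariant]
(C) x^2  ->  (-x)^2, which simplifies back to x^2; check: E(5) = 25, E(-5) = 25.   [invariant]
(D) x + 1  ->  (-x) + 1 = 1 - x; check: E(5) = 6 but E(-5) = -4.   [not invariant]

Only (C) is unchanged. E is symmetric under swapping x with f(x) = -x, which is exactly what an involution does.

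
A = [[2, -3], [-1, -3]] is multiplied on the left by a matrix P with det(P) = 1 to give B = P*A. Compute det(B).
-9

By the multiplicative property of determinants, det(B) = det(P*A) = det(P) * det(A) = det(A),
so the determinant is invariant under multiplication by any determinant-1 matrix; we just need det(A).

det(A) = (2)(-3) - (-3)(-1) = -6 - 3 = -9

Therefore det(B) = 1 * (-9) = -9.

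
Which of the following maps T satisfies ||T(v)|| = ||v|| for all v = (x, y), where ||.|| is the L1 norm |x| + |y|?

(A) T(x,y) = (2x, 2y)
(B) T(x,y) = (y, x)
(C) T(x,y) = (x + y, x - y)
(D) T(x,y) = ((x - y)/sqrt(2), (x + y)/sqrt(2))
B

A transformation preserves a norm if ||T(v)|| = ||v|| for every v; a single vector where the norm changes rules an option out.

(A) T(x,y) = (2x, 2y): v = (1, 0) has norm |1| + |0| = 1, but T(v) = (2, 0) has norm 2 -- not preserved.
(B) T(x,y) = (y, x): preserves the norm -- it only permutes the coordinates and/or flips signs, which leaves |x| + |y| unchanged.
(C) T(x,y) = (x + y, x - y): v = (1, 0) has norm |1| + |0| = 1, but T(v) = (1, 1) has norm 2 -- not preserved.
(D) T(x,y) = ((x - y)/sqrt(2), (x + y)/sqrt(2)): v = (1, 0) has norm |1| + |0| = 1, but T(v) = (sqrt(2)/2, sqrt(2)/2) has norm sqrt(2) -- not preserved.

Therefore the answer is (B).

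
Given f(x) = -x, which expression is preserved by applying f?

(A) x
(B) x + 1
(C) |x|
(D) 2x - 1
C

For f(x) = -x:
Applying f replaces x by -x. Since |-x| = |x|, the absolute value is unchanged by f, whereas x -> -x, 2x - 1 -> -2x - 1 and x + 1 -> -x + 1 all change.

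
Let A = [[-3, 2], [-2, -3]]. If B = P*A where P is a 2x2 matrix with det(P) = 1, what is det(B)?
13

By the multiplicative property of determinants, det(B) = det(P*A) = det(P) * det(A) = det(A),
so the determinant is invariant under multiplication by any determinant-1 matrix; we just need det(A).

det(A) = (-3)(-3) - (2)(-2) = 9 - (-4) = 13

Therefore det(B) = 1 * 13 = 13.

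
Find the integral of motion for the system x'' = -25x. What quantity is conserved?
E = (x')^2 + 25x^2

Multiply the equation by x':
x' * x'' = -25x * x'
The left side is d/dt[(x')^2/2] and the right side is d/dt[-25x^2/2], so
d/dt[(x')^2/2 + 25x^2/2] = 0, i.e. (x')^2/2 + 25x^2/2 = constant.
Multiplying by 2, the integral of motion is E = (x')^2 + 25x^2.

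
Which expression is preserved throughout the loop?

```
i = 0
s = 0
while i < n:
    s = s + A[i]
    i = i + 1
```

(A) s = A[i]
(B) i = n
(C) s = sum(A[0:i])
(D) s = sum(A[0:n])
C

A loop invariant must hold before the first iteration and be re-established by every execution of the body.

(C) s = sum(A[0:i]): Initially i = 0 and s = 0 = sum of the empty slice A[0:0]. If s = sum(A[0:i]) holds at the top of an iteration, the body sets s to sum(A[0:i]) + A[i] = sum(A[0:i+1]) and then i to i+1, so s = sum(A[0:i]) holds again. At exit i = n, giving s = sum(A[0:n]).

The other options fail:
(A) s = A[i]: after the first iteration s = A[0] but i = 1, so s = A[i] compares s with the wrong element (and fails in general).
(B) i = n: false initially (i = 0); it is the exit condition, not an invariant.
(D) s = sum(A[0:n]): false before the loop (s = 0, not the full sum) -- it only becomes true at exit.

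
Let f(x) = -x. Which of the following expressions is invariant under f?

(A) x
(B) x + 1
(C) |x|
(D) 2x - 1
C

For f(x) = -x:
Applying f replaces x by -x. Since |-x| = |x|, the absolute value is unchanged by f, whereas x -> -x, 2x - 1 -> -2x - 1 and x + 1 -> -x + 1 all change.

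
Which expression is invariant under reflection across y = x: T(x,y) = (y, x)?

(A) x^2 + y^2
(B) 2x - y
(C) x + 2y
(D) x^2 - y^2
A

The map is reflection across y = x: T(x,y) = (y, x).
Substitute the transformed coordinates into each option and compare with the original:
(A) x^2 + y^2  ->  (y)^2 + (x)^2 = x^2 + y^2   [equals x^2 + y^2: invariant]
(B) 2x - y  ->  2(y) - (x) = -x + 2y   [differs from 2x - y: not invariant]
(C) x + 2y  ->  (y) + 2(x) = 2x + y   [differs from x + 2y: not invariant]
(D) x^2 - y^2  ->  (y)^2 - (x)^2 = -x^2 + y^2   [differs from x^2 - y^2: not invariant]

Only option (A), x^2 + y^2, is unchanged by the transformation.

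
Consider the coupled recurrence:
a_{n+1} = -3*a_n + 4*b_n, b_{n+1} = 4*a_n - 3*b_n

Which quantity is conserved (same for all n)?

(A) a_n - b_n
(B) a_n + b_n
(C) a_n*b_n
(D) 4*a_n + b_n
B

Replace a_n by a_{n+1} = -3*a_n + 4*b_n and b_n by b_{n+1} = 4*a_n - 3*b_n in each option and simplify:
(A) a_n - b_n  ->  (-3*a_n + 4*b_n) - (4*a_n - 3*b_n) = -7*a_n + 7*b_n   [not conserved]
(B) a_n + b_n  ->  (-3*a_n + 4*b_n) + (4*a_n - 3*b_n) = a_n + b_n   [conserved]
(C) a_n*b_n  ->  (-3*a_n + 4*b_n)*(4*a_n - 3*b_n) = -12*a_n^2 + 25*a_n*b_n - 12*b_n^2   [not conserved]
(D) 4*a_n + b_n  ->  4*(-3*a_n + 4*b_n) + (4*a_n - 3*b_n) = -8*a_n + 13*b_n   [not conserved]

Only (B) a_n + b_n returns to itself after one step, so it is the conserved quantity.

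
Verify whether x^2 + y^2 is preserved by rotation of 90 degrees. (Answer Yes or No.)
Yes

Applying rotation by 90 degrees: x' = x*cos(90 degrees) - y*sin(90 degrees) = -y, y' = x*sin(90 degrees) + y*cos(90 degrees) = x

Substituting into x^2 + y^2:
(-y)^2 + (x)^2
= x^2 + y^2

This equals the original expression x^2 + y^2, so it IS invariant.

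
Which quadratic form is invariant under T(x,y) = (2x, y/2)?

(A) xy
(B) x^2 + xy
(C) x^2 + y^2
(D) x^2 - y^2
A

T multiplies x by 2 and divides y by 2.
Substitute the transformed coordinates into each option and compare with the original:
(A) xy  ->  (2x)(y/2) = xy   [equals xy: invariant]
(B) x^2 + xy  ->  (2x)^2 + (2x)(y/2) = 4x^2 + xy   [differs from x^2 + xy: not invariant]
(C) x^2 + y^2  ->  (2x)^2 + (y/2)^2 = 4x^2 + y^2/4   [differs from x^2 + y^2: not invariant]
(D) x^2 - y^2  ->  (2x)^2 - (y/2)^2 = 4x^2 - y^2/4   [differs from x^2 - y^2: not invariant]

Only option (A), xy, is unchanged by the transformation.
The factors 2 and 1/2 cancel only in the pure product xy.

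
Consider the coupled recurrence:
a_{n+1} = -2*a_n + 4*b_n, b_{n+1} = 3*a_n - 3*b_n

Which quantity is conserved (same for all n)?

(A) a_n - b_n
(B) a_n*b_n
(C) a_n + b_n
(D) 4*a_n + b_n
C

Replace a_n by a_{n+1} = -2*a_n + 4*b_n and b_n by b_{n+1} = 3*a_n - 3*b_n in each option and simplify:
(A) a_n - b_n  ->  (-2*a_n + 4*b_n) - (3*a_n - 3*b_n) = -5*a_n + 7*b_n   [not conserved]
(B) a_n*b_n  ->  (-2*a_n + 4*b_n)*(3*a_n - 3*b_n) = -6*a_n^2 + 18*a_n*b_n - 12*b_n^2   [not conserved]
(C) a_n + b_n  ->  (-2*a_n + 4*b_n) + (3*a_n - 3*b_n) = a_n + b_n   [conserved]
(D) 4*a_n + b_n  ->  4*(-2*a_n + 4*b_n) + (3*a_n - 3*b_n) = -5*a_n + 13*b_n   [not conserved]

Only (C) a_n + b_n returns to itself after one step, so it is the conserved quantity.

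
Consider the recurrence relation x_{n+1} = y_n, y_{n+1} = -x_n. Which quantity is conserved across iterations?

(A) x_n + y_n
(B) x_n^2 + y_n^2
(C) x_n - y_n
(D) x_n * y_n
B

For the recurrence x_{n+1} = y_n, y_{n+1} = -x_n:

x_{n+1}^2 + y_{n+1}^2 = y_n^2 + (-x_n)^2 = x_n^2 + y_n^2
The sum of squares is conserved (like energy in a harmonic oscillator).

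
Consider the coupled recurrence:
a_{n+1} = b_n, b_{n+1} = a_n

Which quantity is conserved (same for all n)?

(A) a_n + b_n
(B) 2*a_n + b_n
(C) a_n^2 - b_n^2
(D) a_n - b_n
A

Replace a_n by a_{n+1} = b_n and b_n by b_{n+1} = a_n in each option and simplify:
(A) a_n + b_n  ->  (b_n) + (a_n) = a_n + b_n   [conserved]
(B) 2*a_n + b_n  ->  2*(b_n) + (a_n) = a_n + 2*b_n   [not conserved]
(C) a_n^2 - b_n^2  ->  (b_n)^2 - (a_n)^2 = -a_n^2 + b_n^2   [not conserved]
(D) a_n - b_n  ->  (b_n) - (a_n) = -a_n + b_n   [not conserved]

Only (A) a_n + b_n returns to itself after one step, so it is the conserved quantity.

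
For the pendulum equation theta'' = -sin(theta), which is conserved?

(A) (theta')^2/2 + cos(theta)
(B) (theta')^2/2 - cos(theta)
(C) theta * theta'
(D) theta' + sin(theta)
B

A first integral I satisfies dI/dt = 0 along every solution. Differentiate each option and use the equation of motion:
(A) d/dt[(theta')^2/2 + cos(theta)] = theta' theta'' - sin(theta) theta' = -2 theta' sin(theta), not identically 0
(B) d/dt[(theta')^2/2 - cos(theta)] = theta' theta'' + sin(theta) theta' = theta'(-sin(theta)) + theta' sin(theta) = 0
(C) d/dt[theta * theta'] = (theta')^2 + theta theta'' = (theta')^2 - theta sin(theta), not identically 0
(D) d/dt[theta' + sin(theta)] = theta'' + cos(theta) theta' = -sin(theta) + theta' cos(theta), not identically 0

Only (B) has zero time-derivative. This is the total energy: kinetic (theta')^2/2 plus potential -cos(theta).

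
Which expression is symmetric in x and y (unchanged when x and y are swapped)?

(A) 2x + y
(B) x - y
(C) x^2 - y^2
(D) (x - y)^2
D

A symmetric expression is unchanged when the variables are permuted; here the transformation to test is the swap (x, y) -> (y, x).
Substitute the transformed coordinates into each option and compare with the original:
(A) 2x + y  ->  2(y) + (x) = x + 2y   [differs from 2x + y: not invariant]
(B) x - y  ->  (y) - (x) = -x + y   [differs from x - y: not invariant]
(C) x^2 - y^2  ->  (y)^2 - (x)^2 = -x^2 + y^2   [differs from x^2 - y^2: not invariant]
(D) (x - y)^2  ->  ((y) - (x))^2 = x^2 - 2xy + y^2   [equals (x - y)^2: invariant]

Only option (D), (x - y)^2, is unchanged by the transformation.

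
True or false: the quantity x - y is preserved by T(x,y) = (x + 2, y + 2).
True

Substitute T(x,y) = (x + 2, y + 2) into the expression and compare with the original.

Original: x - y
After applying T: (x + 2) - (y + 2) = x - y

This is identical to the original x - y, so the expression is invariant.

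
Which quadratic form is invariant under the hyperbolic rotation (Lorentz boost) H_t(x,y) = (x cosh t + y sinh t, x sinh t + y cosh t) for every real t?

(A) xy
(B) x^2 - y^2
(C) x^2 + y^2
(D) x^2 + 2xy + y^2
B

Write x' = x cosh t + y sinh t, y' = x sinh t + y cosh t and substitute into each option:
(A) xy: (x cosh t + y sinh t)(x sinh t + y cosh t) = xy(cosh^2 t + sinh^2 t) + (x^2 + y^2) sinh t cosh t = xy cosh 2t + (x^2 + y^2)(sinh 2t)/2   [not invariant for t != 0]
(B) x^2 - y^2: (x cosh t + y sinh t)^2 - (x sinh t + y cosh t)^2 = x^2(cosh^2 t - sinh^2 t) + 2xy(cosh t sinh t - sinh t cosh t) + y^2(sinh^2 t - cosh^2 t) = x^2 - y^2   [invariant, using cosh^2 t - sinh^2 t = 1]
(C) x^2 + y^2: (x cosh t + y sinh t)^2 + (x sinh t + y cosh t)^2 = (x^2 + y^2)(cosh^2 t + sinh^2 t) + 4xy sinh t cosh t = (x^2 + y^2) cosh 2t + 2xy sinh 2t   [not invariant for t != 0]
(D) x^2 + 2xy + y^2: (x' + y')^2 with x' + y' = (x + y)(cosh t + sinh t) = (x + y)e^t, so it becomes (x + y)^2 e^(2t)   [not invariant for t != 0]

Only (B) x^2 - y^2 is unchanged; it is the Minkowski form preserved by Lorentz boosts, just as x^2 + y^2 is preserved by ordinary rotations.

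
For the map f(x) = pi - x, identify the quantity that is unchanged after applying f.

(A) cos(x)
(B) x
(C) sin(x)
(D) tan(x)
C

For f(x) = pi - x:
sin(pi - x) = sin(x), so sine is invariant under this transformation.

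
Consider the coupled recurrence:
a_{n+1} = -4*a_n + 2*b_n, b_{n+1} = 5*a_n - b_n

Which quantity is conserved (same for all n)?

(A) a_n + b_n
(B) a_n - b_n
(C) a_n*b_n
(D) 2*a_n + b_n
A

Replace a_n by a_{n+1} = -4*a_n + 2*b_n and b_n by b_{n+1} = 5*a_n - b_n in each option and simplify:
(A) a_n + b_n  ->  (-4*a_n + 2*b_n) + (5*a_n - b_n) = a_n + b_n   [conserved]
(B) a_n - b_n  ->  (-4*a_n + 2*b_n) - (5*a_n - b_n) = -9*a_n + 3*b_n   [not conserved]
(C) a_n*b_n  ->  (-4*a_n + 2*b_n)*(5*a_n - b_n) = -20*a_n^2 + 14*a_n*b_n - 2*b_n^2   [not conserved]
(D) 2*a_n + b_n  ->  2*(-4*a_n + 2*b_n) + (5*a_n - b_n) = -3*a_n + 3*b_n   [not conserved]

Only (A) a_n + b_n returns to itself after one step, so it is the conserved quantity.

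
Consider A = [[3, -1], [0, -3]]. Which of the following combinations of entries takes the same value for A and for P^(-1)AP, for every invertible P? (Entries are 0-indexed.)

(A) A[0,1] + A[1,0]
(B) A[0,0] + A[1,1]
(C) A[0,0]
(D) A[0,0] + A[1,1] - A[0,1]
B

A[0,0] + A[1,1] is the trace of A. By the cyclic property of the trace, tr(P^(-1)AP) = tr(APP^(-1)) = tr(A), so it is the same for every matrix similar to A.

The other combinations are not similarity invariants. For example, take P = [[2, 1], [1, 1]] (det P = 1), so P^(-1) = [[1, -1], [-1, 2]] and
B = P^(-1)AP = [[8, 5], [-11, -8]].
Evaluating each option on A and on B:
(A) A[0,1] + A[1,0]: -1 for A, -6 for B -> changes
(B) A[0,0] + A[1,1]: 0 for A, 0 for B -> unchanged
(C) A[0,0]: 3 for A, 8 for B -> changes
(D) A[0,0] + A[1,1] - A[0,1]: 1 for A, -5 for B -> changes

Only (B) A[0,0] + A[1,1] = 0 survives (and it does so for every P, not just this one), so it is the invariant.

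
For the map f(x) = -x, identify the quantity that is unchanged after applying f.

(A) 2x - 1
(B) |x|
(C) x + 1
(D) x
B

For f(x) = -x:
Applying f replaces x by -x. Since |-x| = |x|, the absolute value is unchanged by f, whereas x -> -x, 2x - 1 -> -2x - 1 and x + 1 -> -x + 1 all change.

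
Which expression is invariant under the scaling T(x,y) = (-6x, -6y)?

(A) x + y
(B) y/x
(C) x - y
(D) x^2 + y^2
B

Under the uniform scaling T(x,y) = (-6x, -6y):
Substitute the transformed coordinates into each option and compare with the original:
(A) x + y  ->  (-6x) + (-6y) = -6x - 6y   [differs from x + y: not invariant]
(B) y/x  ->  (-6y)/(-6x) = y/x   [equals y/x: invariant]
(C) x - y  ->  (-6x) - (-6y) = -6x + 6y   [differs from x - y: not invariant]
(D) x^2 + y^2  ->  (-6x)^2 + (-6y)^2 = 36x^2 + 36y^2   [differs from x^2 + y^2: not invariant]

Only option (B), y/x, is unchanged by the transformation.
The common factor -6 cancels in a ratio of coordinates, while sums, products and sums of squares pick up factors of -6 or 36.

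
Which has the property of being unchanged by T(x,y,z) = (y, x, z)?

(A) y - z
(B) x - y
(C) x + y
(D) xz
C

Apply T(x,y,z) = (y, x, z) to each option, i.e. replace (x, y, z) by the transformed coordinates.
Substitute the transformed coordinates into each option and compare with the original:
(A) y - z  ->  (x) - (z) = x - z   [differs from y - z: not invariant]
(B) x - y  ->  (y) - (x) = -x + y   [differs from x - y: not invariant]
(C) x + y  ->  (y) + (x) = x + y   [equals x + y: invariant]
(D) xz  ->  (y)(z) = yz   [differs from xz: not invariant]

Only option (C), x + y, is unchanged by the transformation.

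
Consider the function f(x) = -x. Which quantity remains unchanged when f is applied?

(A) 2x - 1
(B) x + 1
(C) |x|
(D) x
C

For f(x) = -x:
Applying f replaces x by -x. Since |-x| = |x|, the absolute value is unchanged by f, whereas x -> -x, 2x - 1 -> -2x - 1 and x + 1 -> -x + 1 all change.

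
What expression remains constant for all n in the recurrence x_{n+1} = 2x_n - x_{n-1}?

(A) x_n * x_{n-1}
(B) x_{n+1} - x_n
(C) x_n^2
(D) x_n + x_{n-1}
B

For the recurrence x_{n+1} = 2x_n - x_{n-1}:

If x_{n+1} = 2x_n - x_{n-1}, then:
x_{n+1} - x_n = x_n - x_{n-1}
The first difference is constant throughout the sequence.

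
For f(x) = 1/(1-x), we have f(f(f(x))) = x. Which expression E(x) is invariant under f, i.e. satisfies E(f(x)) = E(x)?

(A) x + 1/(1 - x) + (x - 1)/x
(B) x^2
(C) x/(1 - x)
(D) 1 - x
A

Replace x by f(x) = 1/(1 - x) in each option and simplify. As a quick numerical cross-check, also compare E(4) with E(f(4)) = E(-1/3).

(A) x + 1/(1 - x) + (x - 1)/x  ->  (1/(1 - x)) + 1/(1 - (1/(1 - x))) + ((1/(1 - x)) - 1)/(1/(1 - x)), which simplifies back to x + 1/(1 - x) + (x - 1)/x; check: E(4) = 53/12, E(-1/3) = 53/12.   [invariant]
(B) x^2  ->  (1/(1 - x))^2 = (x - 1)^(-2); check: E(4) = 16 but E(-1/3) = 1/9.   [not invariant]
(C) x/(1 - x)  ->  (1/(1 - x))/(1 - (1/(1 - x))) = -1/x; check: E(4) = -4/3 but E(-1/3) = -1/4.   [not invariant]
(D) 1 - x  ->  1 - (1/(1 - x)) = x/(x - 1); check: E(4) = -3 but E(-1/3) = 4/3.   [not invariant]

Only (A) is unchanged. Indeed f(f(x)) = 1/(1 - 1/(1-x)) = (1-x)/(-x) = (x-1)/x, so E(x) = x + f(x) + f(f(x)) is the sum over the whole 3-cycle; applying f just permutes the three terms cyclically (x -> f(x) -> f(f(x)) -> x), leaving the sum unchanged.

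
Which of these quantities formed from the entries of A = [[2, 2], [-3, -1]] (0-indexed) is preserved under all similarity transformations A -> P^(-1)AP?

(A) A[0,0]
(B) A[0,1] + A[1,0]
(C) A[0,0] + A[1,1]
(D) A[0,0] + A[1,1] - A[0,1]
C

A[0,0] + A[1,1] is the trace of A. By the cyclic property of the trace, tr(P^(-1)AP) = tr(APP^(-1)) = tr(A), so it is the same for every matrix similar to A.

The other combinations are not similarity invariants. For example, take P = [[1, 1], [0, 1]] (det P = 1), so P^(-1) = [[1, -1], [0, 1]] and
B = P^(-1)AP = [[5, 8], [-3, -4]].
Evaluating each option on A and on B:
(A) A[0,0]: 2 for A, 5 for B -> changes
(B) A[0,1] + A[1,0]: -1 for A, 5 for B -> changes
(C) A[0,0] + A[1,1]: 1 for A, 1 for B -> unchanged
(D) A[0,0] + A[1,1] - A[0,1]: -1 for A, -7 for B -> changes

Only (C) A[0,0] + A[1,1] = 1 survives (and it does so for every P, not just this one), so it is the invariant.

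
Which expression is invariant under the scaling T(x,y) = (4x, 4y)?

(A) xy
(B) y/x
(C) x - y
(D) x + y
B

Under the uniform scaling T(x,y) = (4x, 4y):
Substitute the transformed coordinates into each option and compare with the original:
(A) xy  ->  (4x)(4y) = 16xy   [differs from xy: not invariant]
(B) y/x  ->  (4y)/(4x) = y/x   [equals y/x: invariant]
(C) x - y  ->  (4x) - (4y) = 4x - 4y   [differs from x - y: not invariant]
(D) x + y  ->  (4x) + (4y) = 4x + 4y   [differs from x + y: not invariant]

Only option (B), y/x, is unchanged by the transformation.
The common factor 4 cancels in a ratio of coordinates, while sums, products and sums of squares pick up factors of 4 or 16.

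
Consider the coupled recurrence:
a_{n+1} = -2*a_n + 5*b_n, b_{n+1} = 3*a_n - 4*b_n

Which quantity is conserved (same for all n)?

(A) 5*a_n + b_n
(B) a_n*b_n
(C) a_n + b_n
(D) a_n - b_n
C

Replace a_n by a_{n+1} = -2*a_n + 5*b_n and b_n by b_{n+1} = 3*a_n - 4*b_n in each option and simplify:
(A) 5*a_n + b_n  ->  5*(-2*a_n + 5*b_n) + (3*a_n - 4*b_n) = -7*a_n + 21*b_n   [not conserved]
(B) a_n*b_n  ->  (-2*a_n + 5*b_n)*(3*a_n - 4*b_n) = -6*a_n^2 + 23*a_n*b_n - 20*b_n^2   [not conserved]
(C) a_n + b_n  ->  (-2*a_n + 5*b_n) + (3*a_n - 4*b_n) = a_n + b_n   [conserved]
(D) a_n - b_n  ->  (-2*a_n + 5*b_n) - (3*a_n - 4*b_n) = -5*a_n + 9*b_n   [not conserved]

Only (C) a_n + b_n returns to itself after one step, so it is the conserved quantity.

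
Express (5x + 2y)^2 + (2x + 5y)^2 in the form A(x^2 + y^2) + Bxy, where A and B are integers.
29(x^2 + y^2) + 40xy

Expanding: (5x + 2y)^2 = 25x^2 + 20xy + 4y^2
(2x + 5y)^2 = 4x^2 + 20xy + 25y^2
Sum = (25+4)(x^2+y^2) + 40xy = 29(x^2 + y^2) + 40xy
This is symmetric in x and y.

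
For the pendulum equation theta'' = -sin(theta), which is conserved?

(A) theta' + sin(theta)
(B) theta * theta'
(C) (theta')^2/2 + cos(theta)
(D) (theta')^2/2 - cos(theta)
D

A first integral I satisfies dI/dt = 0 along every solution. Differentiate each option and use the equation of motion:
(A) d/dt[theta' + sin(theta)] = theta'' + cos(theta) theta' = -sin(theta) + theta' cos(theta), not identically 0
(B) d/dt[theta * theta'] = (theta')^2 + theta theta'' = (theta')^2 - theta sin(theta), not identically 0
(C) d/dt[(theta')^2/2 + cos(theta)] = theta' theta'' - sin(theta) theta' = -2 theta' sin(theta), not identically 0
(D) d/dt[(theta')^2/2 - cos(theta)] = theta' theta'' + sin(theta) theta' = theta'(-sin(theta)) + theta' sin(theta) = 0

Only (D) has zero time-derivative. This is the total energy: kinetic (theta')^2/2 plus potential -cos(theta).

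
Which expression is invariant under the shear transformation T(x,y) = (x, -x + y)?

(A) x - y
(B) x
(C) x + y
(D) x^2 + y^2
B

Under the shear T(x,y) = (x, -x + y):
Substitute the transformed coordinates into each option and compare with the original:
(A) x - y  ->  (x) - (-x + y) = 2x - y   [differs from x - y: not invariant]
(B) x  ->  (x) = x   [equals x: invariant]
(C) x + y  ->  (x) + (-x + y) = y   [differs from x + y: not invariant]
(D) x^2 + y^2  ->  (x)^2 + (-x + y)^2 = 2x^2 - 2xy + y^2   [differs from x^2 + y^2: not invariant]

Only option (B), x, is unchanged by the transformation.
A vertical shear moves points parallel to the y-axis, so the x-coordinate (and any function of x alone) is unchanged.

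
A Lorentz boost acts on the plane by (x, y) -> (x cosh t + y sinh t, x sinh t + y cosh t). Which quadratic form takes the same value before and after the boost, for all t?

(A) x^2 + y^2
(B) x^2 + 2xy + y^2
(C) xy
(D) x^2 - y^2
D

Write x' = x cosh t + y sinh t, y' = x sinh t + y cosh t and substitute into each option:
(A) x^2 + y^2: (x cosh t + y sinh t)^2 + (x sinh t + y cosh t)^2 = (x^2 + y^2)(cosh^2 t + sinh^2 t) + 4xy sinh t cosh t = (x^2 + y^2) cosh 2t + 2xy sinh 2t   [not invariant for t != 0]
(B) x^2 + 2xy + y^2: (x' + y')^2 with x' + y' = (x + y)(cosh t + sinh t) = (x + y)e^t, so it becomes (x + y)^2 e^(2t)   [not invariant for t != 0]
(C) xy: (x cosh t + y sinh t)(x sinh t + y cosh t) = xy(cosh^2 t + sinh^2 t) + (x^2 + y^2) sinh t cosh t = xy cosh 2t + (x^2 + y^2)(sinh 2t)/2   [not invariant for t != 0]
(D) x^2 - y^2: (x cosh t + y sinh t)^2 - (x sinh t + y cosh t)^2 = x^2(cosh^2 t - sinh^2 t) + 2xy(cosh t sinh t - sinh t cosh t) + y^2(sinh^2 t - cosh^2 t) = x^2 - y^2   [invariant, using cosh^2 t - sinh^2 t = 1]

Only (D) x^2 - y^2 is unchanged; it is the Minkowski form preserved by Lorentz boosts, just as x^2 + y^2 is preserved by ordinary rotations.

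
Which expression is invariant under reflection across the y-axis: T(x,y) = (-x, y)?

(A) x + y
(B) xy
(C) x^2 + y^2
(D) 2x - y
C

The map is reflection across the y-axis: T(x,y) = (-x, y).
Substitute the transformed coordinates into each option and compare with the original:
(A) x + y  ->  (-x) + (y) = -x + y   [differs from x + y: not invariant]
(B) xy  ->  (-x)(y) = -xy   [differs from xy: not invariant]
(C) x^2 + y^2  ->  (-x)^2 + (y)^2 = x^2 + y^2   [equals x^2 + y^2: invariant]
(D) 2x - y  ->  2(-x) - (y) = -2x - y   [differs from 2x - y: not invariant]

Only option (C), x^2 + y^2, is unchanged by the transformation.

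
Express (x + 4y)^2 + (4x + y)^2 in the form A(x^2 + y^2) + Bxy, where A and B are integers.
17(x^2 + y^2) + 16xy

Expanding: (x + 4y)^2 = x^2 + 8xy + 16y^2
(4x + y)^2 = 16x^2 + 8xy + y^2
Sum = (1+16)(x^2+y^2) + 16xy = 17(x^2 + y^2) + 16xy
This is symmetric in x and y.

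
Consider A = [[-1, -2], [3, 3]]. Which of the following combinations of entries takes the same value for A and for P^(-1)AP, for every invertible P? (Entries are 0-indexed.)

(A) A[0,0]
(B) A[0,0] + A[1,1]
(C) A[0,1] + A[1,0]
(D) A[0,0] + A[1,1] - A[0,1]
B

A[0,0] + A[1,1] is the trace of A. By the cyclic property of the trace, tr(P^(-1)AP) = tr(APP^(-1)) = tr(A), so it is the same for every matrix similar to A.

The other combinations are not similarity invariants. For example, take P = [[1, -1], [0, 1]] (det P = 1), so P^(-1) = [[1, 1], [0, 1]] and
B = P^(-1)AP = [[2, -1], [3, 0]].
Evaluating each option on A and on B:
(A) A[0,0]: -1 for A, 2 for B -> changes
(B) A[0,0] + A[1,1]: 2 for A, 2 for B -> unchanged
(C) A[0,1] + A[1,0]: 1 for A, 2 for B -> changes
(D) A[0,0] + A[1,1] - A[0,1]: 4 for A, 3 for B -> changes

Only (B) A[0,0] + A[1,1] = 2 survives (and it does so for every P, not just this one), so it is the invariant.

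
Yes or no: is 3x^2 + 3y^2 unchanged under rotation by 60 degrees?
Yes

Applying rotation by 60 degrees: x' = x*cos(60 degrees) - y*sin(60 degrees) = x/2 - sqrt(3)y/2, y' = x*sin(60 degrees) + y*cos(60 degrees) = sqrt(3)x/2 + y/2

Substituting into 3x^2 + 3y^2:
3(x/2 - sqrt(3)y/2)^2 + 3(sqrt(3)x/2 + y/2)^2
= 3x^2 + 3y^2

This equals the original expression 3x^2 + 3y^2, so it IS invariant.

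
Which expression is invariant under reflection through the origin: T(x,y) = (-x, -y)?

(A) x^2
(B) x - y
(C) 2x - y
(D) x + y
A

The map is reflection through the origin: T(x,y) = (-x, -y).
Substitute the transformed coordinates into each option and compare with the original:
(A) x^2  ->  (-x)^2 = x^2   [equals x^2: invariant]
(B) x - y  ->  (-x) - (-y) = -x + y   [differs from x - y: not invariant]
(C) 2x - y  ->  2(-x) - (-y) = -2x + y   [differs from 2x - y: not invariant]
(D) x + y  ->  (-x) + (-y) = -x - y   [differs from x + y: not invariant]

Only option (A), x^2, is unchanged by the transformation.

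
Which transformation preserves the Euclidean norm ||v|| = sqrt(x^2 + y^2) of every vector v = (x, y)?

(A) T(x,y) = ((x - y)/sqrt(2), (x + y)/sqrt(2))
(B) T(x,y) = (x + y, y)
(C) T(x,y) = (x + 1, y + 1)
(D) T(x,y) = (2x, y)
A

A transformation preserves a norm if ||T(v)|| = ||v|| for every v; a single vector where the norm changes rules an option out.

(A) T(x,y) = ((x - y)/sqrt(2), (x + y)/sqrt(2)): preserves the norm -- it is an orthogonal map (a rotation/reflection), and (sqrt(2)(x - y)/2)^2 + (sqrt(2)(x + y)/2)^2 simplifies to x^2 + y^2.
(B) T(x,y) = (x + y, y): v = (0, 1) has norm sqrt((0)^2 + (1)^2) = 1, but T(v) = (1, 1) has norm sqrt(2) -- not preserved.
(C) T(x,y) = (x + 1, y + 1): v = (1, 0) has norm sqrt((1)^2 + (0)^2) = 1, but T(v) = (2, 1) has norm sqrt(5) -- not preserved.
(D) T(x,y) = (2x, y): v = (1, 0) has norm sqrt((1)^2 + (0)^2) = 1, but T(v) = (2, 0) has norm 2 -- not preserved.

Therefore the answer is (A).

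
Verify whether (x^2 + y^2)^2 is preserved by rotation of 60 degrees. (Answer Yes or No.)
Yes

Applying rotation by 60 degrees: x' = x*cos(60 degrees) - y*sin(60 degrees) = x/2 - sqrt(3)y/2, y' = x*sin(60 degrees) + y*cos(60 degrees) = sqrt(3)x/2 + y/2

Substituting into (x^2 + y^2)^2:
((x/2 - sqrt(3)y/2)^2 + (sqrt(3)x/2 + y/2)^2)^2
= x^4 + 2x^2y^2 + y^4 = (x^2 + y^2)^2

This equals the original expression (x^2 + y^2)^2, so it IS invariant.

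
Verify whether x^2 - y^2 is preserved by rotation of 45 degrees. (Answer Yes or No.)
No

Applying rotation by 45 degrees: x' = x*cos(45 degrees) - y*sin(45 degrees) = sqrt(2)x/2 - sqrt(2)y/2, y' = x*sin(45 degrees) + y*cos(45 degrees) = sqrt(2)x/2 + sqrt(2)y/2

Substituting into x^2 - y^2:
(sqrt(2)x/2 - sqrt(2)y/2)^2 - (sqrt(2)x/2 + sqrt(2)y/2)^2
= -2xy

This differs from the original expression x^2 - y^2, so it is NOT invariant.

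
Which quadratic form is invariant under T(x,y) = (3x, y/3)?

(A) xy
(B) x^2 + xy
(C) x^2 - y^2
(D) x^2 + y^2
A

T multiplies x by 3 and divides y by 3.
Substitute the transformed coordinates into each option and compare with the original:
(A) xy  ->  (3x)(y/3) = xy   [equals xy: invariant]
(B) x^2 + xy  ->  (3x)^2 + (3x)(y/3) = 9x^2 + xy   [differs from x^2 + xy: not invariant]
(C) x^2 - y^2  ->  (3x)^2 - (y/3)^2 = 9x^2 - y^2/9   [differs from x^2 - y^2: not invariant]
(D) x^2 + y^2  ->  (3x)^2 + (y/3)^2 = 9x^2 + y^2/9   [differs from x^2 + y^2: not invariant]

Only option (A), xy, is unchanged by the transformation.
The factors 3 and 1/3 cancel only in the pure product xy.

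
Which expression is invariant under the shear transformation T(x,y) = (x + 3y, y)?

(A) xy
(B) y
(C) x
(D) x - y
B

Under the shear T(x,y) = (x + 3y, y):
Substitute the transformed coordinates into each option and compare with the original:
(A) xy  ->  (x + 3y)(y) = xy + 3y^2   [differs from xy: not invariant]
(B) y  ->  (y) = y   [equals y: invariant]
(C) x  ->  (x + 3y) = x + 3y   [differs from x: not invariant]
(D) x - y  ->  (x + 3y) - (y) = x + 2y   [differs from x - y: not invariant]

Only option (B), y, is unchanged by the transformation.
A horizontal shear moves points parallel to the x-axis, so the y-coordinate (and any function of y alone) is unchanged.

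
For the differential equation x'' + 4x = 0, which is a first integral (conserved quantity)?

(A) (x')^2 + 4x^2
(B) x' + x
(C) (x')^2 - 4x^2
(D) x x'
A

A first integral I satisfies dI/dt = 0 along every solution. Differentiate each option and use the equation of motion:
(A) d/dt[(x')^2 + 4x^2] = 2x'x'' + 8x x' = 2x'(-4x) + 8x x' = 0
(B) d/dt[x' + x] = x'' + x' = -4x + x', not identically 0
(C) d/dt[(x')^2 - 4x^2] = 2x'x'' - 8x x' = -16x x', not identically 0
(D) d/dt[x x'] = (x')^2 + x x'' = (x')^2 - 4x^2, not identically 0

Only (A) has zero time-derivative. So the energy-like quantity (x')^2 + 4x^2 is the first integral.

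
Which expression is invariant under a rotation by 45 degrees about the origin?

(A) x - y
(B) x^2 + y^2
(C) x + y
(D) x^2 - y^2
B

A rotation by 45 degrees sends (x, y) to (sqrt(2)x/2 - sqrt(2)y/2, sqrt(2)x/2 + sqrt(2)y/2).
Substitute the transformed coordinates into each option and compare with the original:
(A) x - y  ->  (sqrt(2)x/2 - sqrt(2)y/2) - (sqrt(2)x/2 + sqrt(2)y/2) = -sqrt(2)y   [differs from x - y: not invariant]
(B) x^2 + y^2  ->  (sqrt(2)x/2 - sqrt(2)y/2)^2 + (sqrt(2)x/2 + sqrt(2)y/2)^2 = x^2 + y^2   [equals x^2 + y^2: invariant]
(C) x + y  ->  (sqrt(2)x/2 - sqrt(2)y/2) + (sqrt(2)x/2 + sqrt(2)y/2) = sqrt(2)x   [differs from x + y: not invariant]
(D) x^2 - y^2  ->  (sqrt(2)x/2 - sqrt(2)y/2)^2 - (sqrt(2)x/2 + sqrt(2)y/2)^2 = -2xy   [differs from x^2 - y^2: not invariant]

Only option (B), x^2 + y^2, is unchanged by the transformation.
Geometrically, x^2 + y^2 is the squared distance from the origin, which every rotation about the origin preserves.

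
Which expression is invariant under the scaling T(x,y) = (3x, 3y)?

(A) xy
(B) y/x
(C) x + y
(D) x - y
B

Under the uniform scaling T(x,y) = (3x, 3y):
Substitute the transformed coordinates into each option and compare with the original:
(A) xy  ->  (3x)(3y) = 9xy   [differs from xy: not invariant]
(B) y/x  ->  (3y)/(3x) = y/x   [equals y/x: invariant]
(C) x + y  ->  (3x) + (3y) = 3x + 3y   [differs from x + y: not invariant]
(D) x - y  ->  (3x) - (3y) = 3x - 3y   [differs from x - y: not invariant]

Only option (B), y/x, is unchanged by the transformation.
The common factor 3 cancels in a ratio of coordinates, while sums, products and sums of squares pick up factors of 3 or 9.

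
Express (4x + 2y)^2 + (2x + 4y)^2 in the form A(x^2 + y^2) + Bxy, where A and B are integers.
20(x^2 + y^2) + 32xy

Expanding: (4x + 2y)^2 = 16x^2 + 16xy + 4y^2
(2x + 4y)^2 = 4x^2 + 16xy + 16y^2
Sum = (16+4)(x^2+y^2) + 32xy = 20(x^2 + y^2) + 32xy
This is symmetric in x and y.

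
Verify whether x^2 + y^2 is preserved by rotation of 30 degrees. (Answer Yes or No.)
Yes

Applying rotation by 30 degrees: x' = x*cos(30 degrees) - y*sin(30 degrees) = sqrt(3)x/2 - y/2, y' = x*sin(30 degrees) + y*cos(30 degrees) = x/2 + sqrt(3)y/2

Substituting into x^2 + y^2:
(sqrt(3)x/2 - y/2)^2 + (x/2 + sqrt(3)y/2)^2
= x^2 + y^2

This equals the original expression x^2 + y^2, so it IS invariant.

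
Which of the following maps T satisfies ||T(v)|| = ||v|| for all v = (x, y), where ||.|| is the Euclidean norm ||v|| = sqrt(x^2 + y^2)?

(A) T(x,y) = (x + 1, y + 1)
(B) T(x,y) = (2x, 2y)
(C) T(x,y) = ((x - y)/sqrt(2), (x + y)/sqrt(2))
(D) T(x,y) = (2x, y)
C

A transformation preserves a norm if ||T(v)|| = ||v|| for every v; a single vector where the norm changes rules an option out.

(A) T(x,y) = (x + 1, y + 1): v = (1, 0) has norm sqrt((1)^2 + (0)^2) = 1, but T(v) = (2, 1) has norm sqrt(5) -- not preserved.
(B) T(x,y) = (2x, 2y): v = (1, 0) has norm sqrt((1)^2 + (0)^2) = 1, but T(v) = (2, 0) has norm 2 -- not preserved.
(C) T(x,y) = ((x - y)/sqrt(2), (x + y)/sqrt(2)): preserves the norm -- it is an orthogonal map (a rotation/reflection), and (sqrt(2)(x - y)/2)^2 + (sqrt(2)(x + y)/2)^2 simplifies to x^2 + y^2.
(D) T(x,y) = (2x, y): v = (1, 0) has norm sqrt((1)^2 + (0)^2) = 1, but T(v) = (2, 0) has norm 2 -- not preserved.

Therefore the answer is (C).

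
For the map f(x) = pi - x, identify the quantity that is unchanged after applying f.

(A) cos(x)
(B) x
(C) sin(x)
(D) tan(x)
C

For f(x) = pi - x:
sin(pi - x) = sin(x), so sine is invariant under this transformation.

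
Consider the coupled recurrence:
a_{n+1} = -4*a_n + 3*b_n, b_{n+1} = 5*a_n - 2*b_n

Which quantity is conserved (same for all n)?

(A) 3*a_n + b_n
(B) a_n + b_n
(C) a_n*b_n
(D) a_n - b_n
B

Replace a_n by a_{n+1} = -4*a_n + 3*b_n and b_n by b_{n+1} = 5*a_n - 2*b_n in each option and simplify:
(A) 3*a_n + b_n  ->  3*(-4*a_n + 3*b_n) + (5*a_n - 2*b_n) = -7*a_n + 7*b_n   [not conserved]
(B) a_n + b_n  ->  (-4*a_n + 3*b_n) + (5*a_n - 2*b_n) = a_n + b_n   [conserved]
(C) a_n*b_n  ->  (-4*a_n + 3*b_n)*(5*a_n - 2*b_n) = -20*a_n^2 + 23*a_n*b_n - 6*b_n^2   [not conserved]
(D) a_n - b_n  ->  (-4*a_n + 3*b_n) - (5*a_n - 2*b_n) = -9*a_n + 5*b_n   [not conserved]

Only (B) a_n + b_n returns to itself after one step, so it is the conserved quantity.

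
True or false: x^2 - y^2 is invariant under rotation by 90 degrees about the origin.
False

Applying rotation by 90 degrees: x' = x*cos(90 degrees) - y*sin(90 degrees) = -y, y' = x*sin(90 degrees) + y*cos(90 degrees) = x

Substituting into x^2 - y^2:
(-y)^2 - (x)^2
= -x^2 + y^2

This differs from the original expression x^2 - y^2, so it is NOT invariant.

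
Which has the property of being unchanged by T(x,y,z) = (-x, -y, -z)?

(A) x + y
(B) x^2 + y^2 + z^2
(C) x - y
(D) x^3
B

Apply T(x,y,z) = (-x, -y, -z) to each option, i.e. replace (x, y, z) by the transformed coordinates.
Substitute the transformed coordinates into each option and compare with the original:
(A) x + y  ->  (-x) + (-y) = -x - y   [differs from x + y: not invariant]
(B) x^2 + y^2 + z^2  ->  (-x)^2 + (-y)^2 + (-z)^2 = x^2 + y^2 + z^2   [equals x^2 + y^2 + z^2: invariant]
(C) x - y  ->  (-x) - (-y) = -x + y   [differs from x - y: not invariant]
(D) x^3  ->  (-x)^3 = -x^3   [differs from x^3: not invariant]

Only option (B), x^2 + y^2 + z^2, is unchanged by the transformation.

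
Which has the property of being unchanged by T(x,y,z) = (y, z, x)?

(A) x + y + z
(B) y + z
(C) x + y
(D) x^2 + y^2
A

Apply T(x,y,z) = (y, z, x) to each option, i.e. replace (x, y, z) by the transformed coordinates.
Substitute the transformed coordinates into each option and compare with the original:
(A) x + y + z  ->  (y) + (z) + (x) = x + y + z   [equals x + y + z: invariant]
(B) y + z  ->  (z) + (x) = x + z   [differs from y + z: not invariant]
(C) x + y  ->  (y) + (z) = y + z   [differs from x + y: not invariant]
(D) x^2 + y^2  ->  (y)^2 + (z)^2 = y^2 + z^2   [differs from x^2 + y^2: not invariant]

Only option (A), x + y + z, is unchanged by the transformation.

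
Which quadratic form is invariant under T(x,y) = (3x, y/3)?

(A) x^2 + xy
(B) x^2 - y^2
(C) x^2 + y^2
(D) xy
D

T multiplies x by 3 and divides y by 3.
Substitute the transformed coordinates into each option and compare with the original:
(A) x^2 + xy  ->  (3x)^2 + (3x)(y/3) = 9x^2 + xy   [differs from x^2 + xy: not invariant]
(B) x^2 - y^2  ->  (3x)^2 - (y/3)^2 = 9x^2 - y^2/9   [differs from x^2 - y^2: not invariant]
(C) x^2 + y^2  ->  (3x)^2 + (y/3)^2 = 9x^2 + y^2/9   [differs from x^2 + y^2: not invariant]
(D) xy  ->  (3x)(y/3) = xy   [equals xy: invariant]

Only option (D), xy, is unchanged by the transformation.
The factors 3 and 1/3 cancel only in the pure product xy.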